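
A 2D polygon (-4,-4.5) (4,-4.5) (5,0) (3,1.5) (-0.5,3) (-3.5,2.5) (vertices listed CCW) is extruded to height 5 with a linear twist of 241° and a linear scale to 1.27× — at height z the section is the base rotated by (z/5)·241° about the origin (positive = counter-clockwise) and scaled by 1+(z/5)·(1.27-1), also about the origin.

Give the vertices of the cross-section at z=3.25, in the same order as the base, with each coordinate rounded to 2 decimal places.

t = z/height = 3.25/5 = 0.65
s = 1 + (scale-1)·z/height = 1 + (1.27-1)·3.25/5 = 1.175500
θ = twist·z/height = 241°·3.25/5 = 156.6500° = 2.734058 rad
cos θ = -0.918101, sin θ = 0.396347 (intermediates below are computed at full precision and shown rounded to 5 d.p.)
v1: (-4,-4.5) → rotate → (5.45596,2.54607) → ×s → (6.41349,2.99290) → (6.41,2.99)
v2: (4,-4.5) → rotate → (-1.88884,5.71684) → ×s → (-2.22033,6.72015) → (-2.22,6.72)
v3: (5,0) → rotate → (-4.59050,1.98173) → ×s → (-5.39614,2.32953) → (-5.40,2.33)
v4: (3,1.5) → rotate → (-3.34882,-0.18811) → ×s → (-3.93654,-0.22112) → (-3.94,-0.22)
v5: (-0.5,3) → rotate → (-0.72999,-2.95248) → ×s → (-0.85810,-3.47064) → (-0.86,-3.47)
v6: (-3.5,2.5) → rotate → (2.22249,-3.68247) → ×s → (2.61253,-4.32874) → (2.61,-4.33)

Cross-section at z=3.25: (6.41,2.99) (-2.22,6.72) (-5.40,2.33) (-3.94,-0.22) (-0.86,-3.47) (2.61,-4.33)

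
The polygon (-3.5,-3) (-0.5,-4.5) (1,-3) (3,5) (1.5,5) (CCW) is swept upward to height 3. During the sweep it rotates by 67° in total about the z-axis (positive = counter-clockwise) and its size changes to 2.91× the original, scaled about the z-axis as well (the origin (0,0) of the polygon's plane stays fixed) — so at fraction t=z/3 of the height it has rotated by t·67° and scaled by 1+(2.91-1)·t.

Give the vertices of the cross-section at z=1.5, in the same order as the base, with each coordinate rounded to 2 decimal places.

Cross-section at z=1.5: (-2.47,-8.67) (4.04,-7.88) (4.87,-3.81) (-0.50,11.39) (-2.95,9.77)

t = z/height = 1.5/3 = 0.5
s = 1 + (scale-1)·z/height = 1 + (2.91-1)·1.5/3 = 1.955000
θ = twist·z/height = 67°·1.5/3 = 33.5000° = 0.584685 rad
cos θ = 0.833886, sin θ = 0.551937 (intermediates below are computed at full precision and shown rounded to 5 d.p.)
v1: (-3.5,-3) → rotate → (-1.26279,-4.43344) → ×s → (-2.46875,-8.66737) → (-2.47,-8.67)
v2: (-0.5,-4.5) → rotate → (2.06677,-4.02845) → ×s → (4.04054,-7.87563) → (4.04,-7.88)
v3: (1,-3) → rotate → (2.48970,-1.94972) → ×s → (4.86736,-3.81170) → (4.87,-3.81)
v4: (3,5) → rotate → (-0.25803,5.82524) → ×s → (-0.50444,11.38834) → (-0.50,11.39)
v5: (1.5,5) → rotate → (-1.50886,4.99733) → ×s → (-2.94981,9.76979) → (-2.95,9.77)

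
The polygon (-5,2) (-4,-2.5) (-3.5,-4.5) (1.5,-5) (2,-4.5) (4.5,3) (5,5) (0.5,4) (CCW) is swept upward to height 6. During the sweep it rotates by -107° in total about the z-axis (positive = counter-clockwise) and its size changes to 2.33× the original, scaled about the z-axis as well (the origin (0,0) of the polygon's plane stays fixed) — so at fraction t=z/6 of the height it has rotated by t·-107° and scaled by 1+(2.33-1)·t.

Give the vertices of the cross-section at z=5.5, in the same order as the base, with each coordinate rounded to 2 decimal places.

Cross-section at z=5.5: (5.95,10.36) (-4.24,9.57) (-8.79,9.09) (-11.45,-1.74) (-10.51,-2.99) (5.19,-10.82) (9.43,-12.55) (8.63,-2.35)

t = z/height = 5.5/6 = 0.916667
s = 1 + (scale-1)·z/height = 1 + (2.33-1)·5.5/6 = 2.219167
θ = twist·z/height = -107°·5.5/6 = -98.0833° = -1.711877 rad
cos θ = -0.140613, sin θ = -0.990065 (intermediates below are computed at full precision and shown rounded to 5 d.p.)
v1: (-5,2) → rotate → (2.68320,4.66910) → ×s → (5.95446,10.36150) → (5.95,10.36)
v2: (-4,-2.5) → rotate → (-1.91271,4.31179) → ×s → (-4.24462,9.56858) → (-4.24,9.57)
v3: (-3.5,-4.5) → rotate → (-3.96314,4.09799) → ×s → (-8.79488,9.09411) → (-8.79,9.09)
v4: (1.5,-5) → rotate → (-5.16124,-0.78203) → ×s → (-11.45366,-1.73546) → (-11.45,-1.74)
v5: (2,-4.5) → rotate → (-4.73652,-1.34737) → ×s → (-10.51112,-2.99004) → (-10.51,-2.99)
v6: (4.5,3) → rotate → (2.33743,-4.87713) → ×s → (5.18716,-10.82317) → (5.19,-10.82)
v7: (5,5) → rotate → (4.24726,-5.65339) → ×s → (9.42537,-12.54581) → (9.43,-12.55)
v8: (0.5,4) → rotate → (3.88995,-1.05749) → ×s → (8.63245,-2.34674) → (8.63,-2.35)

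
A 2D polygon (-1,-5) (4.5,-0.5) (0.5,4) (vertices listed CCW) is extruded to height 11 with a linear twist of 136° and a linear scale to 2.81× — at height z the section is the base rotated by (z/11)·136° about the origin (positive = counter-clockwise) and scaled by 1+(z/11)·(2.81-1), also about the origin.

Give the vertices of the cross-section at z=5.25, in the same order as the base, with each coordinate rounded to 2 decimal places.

t = z/height = 5.25/11 = 0.477273
s = 1 + (scale-1)·z/height = 1 + (2.81-1)·5.25/11 = 1.863864
θ = twist·z/height = 136°·5.25/11 = 64.9091° = 1.132877 rad
cos θ = 0.424056, sin θ = 0.905636 (intermediates below are computed at full precision and shown rounded to 5 d.p.)
v1: (-1,-5) → rotate → (4.10412,-3.02591) → ×s → (7.64953,-5.63989) → (7.65,-5.64)
v2: (4.5,-0.5) → rotate → (2.36107,3.86333) → ×s → (4.40071,7.20073) → (4.40,7.20)
v3: (0.5,4) → rotate → (-3.41052,2.14904) → ×s → (-6.35674,4.00552) → (-6.36,4.01)

Cross-section at z=5.25: (7.65,-5.64) (4.40,7.20) (-6.36,4.01)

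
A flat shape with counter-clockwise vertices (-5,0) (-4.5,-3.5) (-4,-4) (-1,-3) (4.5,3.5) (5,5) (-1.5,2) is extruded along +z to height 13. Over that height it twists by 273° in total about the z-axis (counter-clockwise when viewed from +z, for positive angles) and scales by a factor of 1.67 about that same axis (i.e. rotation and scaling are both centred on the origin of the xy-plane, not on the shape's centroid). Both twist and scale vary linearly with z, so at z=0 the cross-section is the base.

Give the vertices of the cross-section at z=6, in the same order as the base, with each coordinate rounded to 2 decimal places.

Cross-section at z=6: (3.85,-5.30) (7.17,-2.07) (7.31,-1.16) (3.95,1.25) (-7.17,2.07) (-9.14,1.45) (-0.96,-3.13)

t = z/height = 6/13 = 0.461538
s = 1 + (scale-1)·z/height = 1 + (1.67-1)·6/13 = 1.309231
θ = twist·z/height = 273°·6/13 = 126.0000° = 2.199115 rad
cos θ = -0.587785, sin θ = 0.809017 (intermediates below are computed at full precision and shown rounded to 5 d.p.)
v1: (-5,0) → rotate → (2.93893,-4.04508) → ×s → (3.84773,-5.29595) → (3.85,-5.30)
v2: (-4.5,-3.5) → rotate → (5.47659,-1.58333) → ×s → (7.17012,-2.07294) → (7.17,-2.07)
v3: (-4,-4) → rotate → (5.58721,-0.88493) → ×s → (7.31495,-1.15857) → (7.31,-1.16)
v4: (-1,-3) → rotate → (3.01484,0.95434) → ×s → (3.94712,1.24945) → (3.95,1.25)
v5: (4.5,3.5) → rotate → (-5.47659,1.58333) → ×s → (-7.17012,2.07294) → (-7.17,2.07)
v6: (5,5) → rotate → (-6.98401,1.10616) → ×s → (-9.14368,1.44822) → (-9.14,1.45)
v7: (-1.5,2) → rotate → (-0.73636,-2.38910) → ×s → (-0.96406,-3.12788) → (-0.96,-3.13)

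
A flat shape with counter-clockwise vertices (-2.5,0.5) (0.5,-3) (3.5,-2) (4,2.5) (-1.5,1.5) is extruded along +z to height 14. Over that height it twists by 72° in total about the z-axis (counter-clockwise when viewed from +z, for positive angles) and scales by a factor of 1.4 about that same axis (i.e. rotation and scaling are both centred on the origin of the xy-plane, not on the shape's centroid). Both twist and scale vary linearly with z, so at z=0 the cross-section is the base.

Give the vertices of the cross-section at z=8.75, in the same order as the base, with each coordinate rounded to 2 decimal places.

t = z/height = 8.75/14 = 0.625
s = 1 + (scale-1)·z/height = 1 + (1.4-1)·8.75/14 = 1.250000
θ = twist·z/height = 72°·8.75/14 = 45.0000° = 0.785398 rad
cos θ = 0.707107, sin θ = 0.707107 (intermediates below are computed at full precision and shown rounded to 5 d.p.)
v1: (-2.5,0.5) → rotate → (-2.12132,-1.41421) → ×s → (-2.65165,-1.76777) → (-2.65,-1.77)
v2: (0.5,-3) → rotate → (2.47487,-1.76777) → ×s → (3.09359,-2.20971) → (3.09,-2.21)
v3: (3.5,-2) → rotate → (3.88909,1.06066) → ×s → (4.86136,1.32583) → (4.86,1.33)
v4: (4,2.5) → rotate → (1.06066,4.59619) → ×s → (1.32583,5.74524) → (1.33,5.75)
v5: (-1.5,1.5) → rotate → (-2.12132,0.00000) → ×s → (-2.65165,0.00000) → (-2.65,0.00)

Cross-section at z=8.75: (-2.65,-1.77) (3.09,-2.21) (4.86,1.33) (1.33,5.75) (-2.65,0.00)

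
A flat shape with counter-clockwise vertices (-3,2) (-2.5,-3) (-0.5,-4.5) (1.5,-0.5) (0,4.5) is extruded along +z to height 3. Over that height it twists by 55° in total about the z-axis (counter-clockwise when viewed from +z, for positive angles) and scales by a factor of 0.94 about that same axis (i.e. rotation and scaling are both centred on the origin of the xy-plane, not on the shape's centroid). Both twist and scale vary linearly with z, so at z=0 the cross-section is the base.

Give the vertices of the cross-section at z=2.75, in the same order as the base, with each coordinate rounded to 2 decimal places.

t = z/height = 2.75/3 = 0.916667
s = 1 + (scale-1)·z/height = 1 + (0.94-1)·2.75/3 = 0.945000
θ = twist·z/height = 55°·2.75/3 = 50.4167° = 0.879937 rad
cos θ = 0.637200, sin θ = 0.770699 (intermediates below are computed at full precision and shown rounded to 5 d.p.)
v1: (-3,2) → rotate → (-3.45300,-1.03770) → ×s → (-3.26308,-0.98062) → (-3.26,-0.98)
v2: (-2.5,-3) → rotate → (0.71910,-3.83835) → ×s → (0.67955,-3.62724) → (0.68,-3.63)
v3: (-0.5,-4.5) → rotate → (3.14954,-3.25275) → ×s → (2.97632,-3.07385) → (2.98,-3.07)
v4: (1.5,-0.5) → rotate → (1.34115,0.83745) → ×s → (1.26739,0.79139) → (1.27,0.79)
v5: (0,4.5) → rotate → (-3.46814,2.86740) → ×s → (-3.27740,2.70969) → (-3.28,2.71)

Cross-section at z=2.75: (-3.26,-0.98) (0.68,-3.63) (2.98,-3.07) (1.27,0.79) (-3.28,2.71)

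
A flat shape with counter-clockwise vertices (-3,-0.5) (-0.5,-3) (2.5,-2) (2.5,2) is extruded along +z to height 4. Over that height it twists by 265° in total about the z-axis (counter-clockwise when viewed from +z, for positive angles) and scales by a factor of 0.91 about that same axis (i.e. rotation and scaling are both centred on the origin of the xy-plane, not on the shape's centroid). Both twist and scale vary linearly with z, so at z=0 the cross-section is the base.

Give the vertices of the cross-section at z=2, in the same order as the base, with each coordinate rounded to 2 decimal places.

t = z/height = 2/4 = 0.5
s = 1 + (scale-1)·z/height = 1 + (0.91-1)·2/4 = 0.955000
θ = twist·z/height = 265°·2/4 = 132.5000° = 2.312561 rad
cos θ = -0.675590, sin θ = 0.737277 (intermediates below are computed at full precision and shown rounded to 5 d.p.)
v1: (-3,-0.5) → rotate → (2.39541,-1.87404) → ×s → (2.28762,-1.78971) → (2.29,-1.79)
v2: (-0.5,-3) → rotate → (2.54963,1.65813) → ×s → (2.43489,1.58352) → (2.43,1.58)
v3: (2.5,-2) → rotate → (-0.21442,3.19437) → ×s → (-0.20477,3.05063) → (-0.20,3.05)
v4: (2.5,2) → rotate → (-3.16353,0.49201) → ×s → (-3.02117,0.46987) → (-3.02,0.47)

Cross-section at z=2: (2.29,-1.79) (2.43,1.58) (-0.20,3.05) (-3.02,0.47)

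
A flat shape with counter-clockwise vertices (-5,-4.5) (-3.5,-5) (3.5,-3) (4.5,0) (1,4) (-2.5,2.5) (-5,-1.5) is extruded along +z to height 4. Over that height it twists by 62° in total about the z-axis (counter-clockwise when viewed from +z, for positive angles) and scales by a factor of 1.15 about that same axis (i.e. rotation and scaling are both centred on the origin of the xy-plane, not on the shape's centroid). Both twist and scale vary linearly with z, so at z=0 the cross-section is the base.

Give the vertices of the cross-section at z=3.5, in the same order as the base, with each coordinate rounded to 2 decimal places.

t = z/height = 3.5/4 = 0.875
s = 1 + (scale-1)·z/height = 1 + (1.15-1)·3.5/4 = 1.131250
θ = twist·z/height = 62°·3.5/4 = 54.2500° = 0.946841 rad
cos θ = 0.584250, sin θ = 0.811574 (intermediates below are computed at full precision and shown rounded to 5 d.p.)
v1: (-5,-4.5) → rotate → (0.73083,-6.68699) → ×s → (0.82676,-7.56466) → (0.83,-7.56)
v2: (-3.5,-5) → rotate → (2.01300,-5.76176) → ×s → (2.27720,-6.51799) → (2.28,-6.52)
v3: (3.5,-3) → rotate → (4.47960,1.08776) → ×s → (5.06754,1.23053) → (5.07,1.23)
v4: (4.5,0) → rotate → (2.62912,3.65208) → ×s → (2.97420,4.13142) → (2.97,4.13)
v5: (1,4) → rotate → (-2.66205,3.14857) → ×s → (-3.01144,3.56182) → (-3.01,3.56)
v6: (-2.5,2.5) → rotate → (-3.48956,-0.56831) → ×s → (-3.94756,-0.64290) → (-3.95,-0.64)
v7: (-5,-1.5) → rotate → (-1.70389,-4.93424) → ×s → (-1.92752,-5.58186) → (-1.93,-5.58)

Cross-section at z=3.5: (0.83,-7.56) (2.28,-6.52) (5.07,1.23) (2.97,4.13) (-3.01,3.56) (-3.95,-0.64) (-1.93,-5.58)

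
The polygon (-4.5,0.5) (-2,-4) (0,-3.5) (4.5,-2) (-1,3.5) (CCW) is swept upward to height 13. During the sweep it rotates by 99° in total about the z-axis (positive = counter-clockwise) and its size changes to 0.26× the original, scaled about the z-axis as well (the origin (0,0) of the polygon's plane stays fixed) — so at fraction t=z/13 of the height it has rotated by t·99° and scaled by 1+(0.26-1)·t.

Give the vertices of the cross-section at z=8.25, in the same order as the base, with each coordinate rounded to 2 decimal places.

t = z/height = 8.25/13 = 0.634615
s = 1 + (scale-1)·z/height = 1 + (0.26-1)·8.25/13 = 0.530385
θ = twist·z/height = 99°·8.25/13 = 62.8269° = 1.096537 rad
cos θ = 0.456680, sin θ = 0.889631 (intermediates below are computed at full precision and shown rounded to 5 d.p.)
v1: (-4.5,0.5) → rotate → (-2.49988,-3.77500) → ×s → (-1.32590,-2.00220) → (-1.33,-2.00)
v2: (-2,-4) → rotate → (2.64516,-3.60598) → ×s → (1.40295,-1.91256) → (1.40,-1.91)
v3: (0,-3.5) → rotate → (3.11371,-1.59838) → ×s → (1.65146,-0.84776) → (1.65,-0.85)
v4: (4.5,-2) → rotate → (3.83432,3.08998) → ×s → (2.03367,1.63888) → (2.03,1.64)
v5: (-1,3.5) → rotate → (-3.57039,0.70875) → ×s → (-1.89368,0.37591) → (-1.89,0.38)

Cross-section at z=8.25: (-1.33,-2.00) (1.40,-1.91) (1.65,-0.85) (2.03,1.64) (-1.89,0.38)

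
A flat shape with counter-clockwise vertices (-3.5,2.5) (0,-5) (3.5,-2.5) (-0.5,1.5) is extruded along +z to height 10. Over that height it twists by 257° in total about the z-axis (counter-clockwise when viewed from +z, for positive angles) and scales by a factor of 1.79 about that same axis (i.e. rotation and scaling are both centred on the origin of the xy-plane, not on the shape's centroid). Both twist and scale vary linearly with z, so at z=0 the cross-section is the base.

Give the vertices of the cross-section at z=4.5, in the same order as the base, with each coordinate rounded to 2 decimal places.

Cross-section at z=4.5: (-1.00,-5.74) (6.11,2.93) (1.00,5.74) (-1.54,-1.49)

t = z/height = 4.5/10 = 0.45
s = 1 + (scale-1)·z/height = 1 + (1.79-1)·4.5/10 = 1.355500
θ = twist·z/height = 257°·4.5/10 = 115.6500° = 2.018473 rad
cos θ = -0.432873, sin θ = 0.901455 (intermediates below are computed at full precision and shown rounded to 5 d.p.)
v1: (-3.5,2.5) → rotate → (-0.73858,-4.23727) → ×s → (-1.00115,-5.74363) → (-1.00,-5.74)
v2: (0,-5) → rotate → (4.50728,2.16436) → ×s → (6.10961,2.93379) → (6.11,2.93)
v3: (3.5,-2.5) → rotate → (0.73858,4.23727) → ×s → (1.00115,5.74363) → (1.00,5.74)
v4: (-0.5,1.5) → rotate → (-1.13575,-1.10004) → ×s → (-1.53950,-1.49110) → (-1.54,-1.49)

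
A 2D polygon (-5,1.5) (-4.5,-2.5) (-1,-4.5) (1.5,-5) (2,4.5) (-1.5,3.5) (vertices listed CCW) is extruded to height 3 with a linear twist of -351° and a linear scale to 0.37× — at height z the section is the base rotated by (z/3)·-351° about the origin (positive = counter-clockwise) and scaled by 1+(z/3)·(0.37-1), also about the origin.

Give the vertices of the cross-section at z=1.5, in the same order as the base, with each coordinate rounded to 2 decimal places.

t = z/height = 1.5/3 = 0.5
s = 1 + (scale-1)·z/height = 1 + (0.37-1)·1.5/3 = 0.685000
θ = twist·z/height = -351°·1.5/3 = -175.5000° = -3.063053 rad
cos θ = -0.996917, sin θ = -0.078459 (intermediates below are computed at full precision and shown rounded to 5 d.p.)
v1: (-5,1.5) → rotate → (5.10228,-1.10308) → ×s → (3.49506,-0.75561) → (3.50,-0.76)
v2: (-4.5,-2.5) → rotate → (4.28998,2.84536) → ×s → (2.93864,1.94907) → (2.94,1.95)
v3: (-1,-4.5) → rotate → (0.64385,4.56459) → ×s → (0.44104,3.12674) → (0.44,3.13)
v4: (1.5,-5) → rotate → (-1.88767,4.86690) → ×s → (-1.29305,3.33383) → (-1.29,3.33)
v5: (2,4.5) → rotate → (-1.64077,-4.64305) → ×s → (-1.12393,-3.18049) → (-1.12,-3.18)
v6: (-1.5,3.5) → rotate → (1.76998,-3.37152) → ×s → (1.21244,-2.30949) → (1.21,-2.31)

Cross-section at z=1.5: (3.50,-0.76) (2.94,1.95) (0.44,3.13) (-1.29,3.33) (-1.12,-3.18) (1.21,-2.31)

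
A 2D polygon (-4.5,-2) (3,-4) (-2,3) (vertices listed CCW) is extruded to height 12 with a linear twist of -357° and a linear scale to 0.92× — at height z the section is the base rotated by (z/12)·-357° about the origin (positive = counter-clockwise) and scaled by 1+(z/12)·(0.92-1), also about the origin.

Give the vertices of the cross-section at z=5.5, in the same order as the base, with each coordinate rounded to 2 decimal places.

t = z/height = 5.5/12 = 0.458333
s = 1 + (scale-1)·z/height = 1 + (0.92-1)·5.5/12 = 0.963333
θ = twist·z/height = -357°·5.5/12 = -163.6250° = -2.855795 rad
cos θ = -0.959437, sin θ = -0.281923 (intermediates below are computed at full precision and shown rounded to 5 d.p.)
v1: (-4.5,-2) → rotate → (3.75362,3.18753) → ×s → (3.61599,3.07065) → (3.62,3.07)
v2: (3,-4) → rotate → (-4.00600,2.99198) → ×s → (-3.85912,2.88227) → (-3.86,2.88)
v3: (-2,3) → rotate → (2.76464,-2.31447) → ×s → (2.66327,-2.22960) → (2.66,-2.23)

Cross-section at z=5.5: (3.62,3.07) (-3.86,2.88) (2.66,-2.23)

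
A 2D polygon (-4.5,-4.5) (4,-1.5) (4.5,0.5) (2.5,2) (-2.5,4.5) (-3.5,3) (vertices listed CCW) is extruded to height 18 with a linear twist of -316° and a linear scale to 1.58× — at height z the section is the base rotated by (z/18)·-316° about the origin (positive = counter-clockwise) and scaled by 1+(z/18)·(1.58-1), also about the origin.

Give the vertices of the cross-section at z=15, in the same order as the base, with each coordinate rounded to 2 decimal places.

Cross-section at z=15: (7.40,-5.85) (1.52,6.15) (-1.51,6.54) (-3.38,3.34) (-6.20,-4.46) (-3.82,-5.67)

t = z/height = 15/18 = 0.833333
s = 1 + (scale-1)·z/height = 1 + (1.58-1)·15/18 = 1.483333
θ = twist·z/height = -316°·15/18 = -263.3333° = -4.596034 rad
cos θ = -0.116093, sin θ = 0.993238 (intermediates below are computed at full precision and shown rounded to 5 d.p.)
v1: (-4.5,-4.5) → rotate → (4.99199,-3.94715) → ×s → (7.40479,-5.85495) → (7.40,-5.85)
v2: (4,-1.5) → rotate → (1.02549,4.14709) → ×s → (1.52114,6.15152) → (1.52,6.15)
v3: (4.5,0.5) → rotate → (-1.01904,4.41153) → ×s → (-1.51157,6.54376) → (-1.51,6.54)
v4: (2.5,2) → rotate → (-2.27671,2.25091) → ×s → (-3.37712,3.33885) → (-3.38,3.34)
v5: (-2.5,4.5) → rotate → (-4.17934,-3.00551) → ×s → (-6.19935,-4.45818) → (-6.20,-4.46)
v6: (-3.5,3) → rotate → (-2.57339,-3.82461) → ×s → (-3.81719,-5.67318) → (-3.82,-5.67)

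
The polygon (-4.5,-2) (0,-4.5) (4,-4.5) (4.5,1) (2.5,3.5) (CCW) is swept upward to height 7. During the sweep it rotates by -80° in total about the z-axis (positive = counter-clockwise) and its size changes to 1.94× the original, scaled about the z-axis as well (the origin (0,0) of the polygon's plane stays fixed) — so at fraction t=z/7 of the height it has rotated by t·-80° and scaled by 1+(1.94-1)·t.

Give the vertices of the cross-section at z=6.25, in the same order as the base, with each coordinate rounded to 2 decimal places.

Cross-section at z=6.25: (-6.12,6.67) (-7.85,-2.64) (-5.50,-9.61) (4.38,-7.26) (7.57,-2.31)

t = z/height = 6.25/7 = 0.892857
s = 1 + (scale-1)·z/height = 1 + (1.94-1)·6.25/7 = 1.839286
θ = twist·z/height = -80°·6.25/7 = -71.4286° = -1.246664 rad
cos θ = 0.318487, sin θ = -0.947927 (intermediates below are computed at full precision and shown rounded to 5 d.p.)
v1: (-4.5,-2) → rotate → (-3.32904,3.62870) → ×s → (-6.12306,6.67422) → (-6.12,6.67)
v2: (0,-4.5) → rotate → (-4.26567,-1.43319) → ×s → (-7.84579,-2.63605) → (-7.85,-2.64)
v3: (4,-4.5) → rotate → (-2.99173,-5.22490) → ×s → (-5.50264,-9.61008) → (-5.50,-9.61)
v4: (4.5,1) → rotate → (2.38112,-3.94719) → ×s → (4.37955,-7.26000) → (4.38,-7.26)
v5: (2.5,3.5) → rotate → (4.11396,-1.25512) → ×s → (7.56675,-2.30852) → (7.57,-2.31)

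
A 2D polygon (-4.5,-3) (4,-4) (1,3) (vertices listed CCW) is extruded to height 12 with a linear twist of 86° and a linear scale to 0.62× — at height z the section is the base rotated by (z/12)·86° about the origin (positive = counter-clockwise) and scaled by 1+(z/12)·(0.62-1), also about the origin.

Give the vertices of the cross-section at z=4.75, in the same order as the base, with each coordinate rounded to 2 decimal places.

Cross-section at z=4.75: (-1.74,-4.25) (4.72,-0.91) (-0.72,2.59)

t = z/height = 4.75/12 = 0.395833
s = 1 + (scale-1)·z/height = 1 + (0.62-1)·4.75/12 = 0.849583
θ = twist·z/height = 86°·4.75/12 = 34.0417° = 0.594139 rad
cos θ = 0.828631, sin θ = 0.559796 (intermediates below are computed at full precision and shown rounded to 5 d.p.)
v1: (-4.5,-3) → rotate → (-2.04945,-5.00497) → ×s → (-1.74118,-4.25214) → (-1.74,-4.25)
v2: (4,-4) → rotate → (5.55371,-1.07534) → ×s → (4.71834,-0.91359) → (4.72,-0.91)
v3: (1,3) → rotate → (-0.85076,3.04569) → ×s → (-0.72279,2.58757) → (-0.72,2.59)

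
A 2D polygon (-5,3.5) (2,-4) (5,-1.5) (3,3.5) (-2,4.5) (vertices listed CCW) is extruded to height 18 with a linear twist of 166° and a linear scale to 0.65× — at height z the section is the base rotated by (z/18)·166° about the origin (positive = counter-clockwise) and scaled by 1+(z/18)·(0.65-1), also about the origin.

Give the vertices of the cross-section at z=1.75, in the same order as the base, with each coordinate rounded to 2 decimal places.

t = z/height = 1.75/18 = 0.0972222
s = 1 + (scale-1)·z/height = 1 + (0.65-1)·1.75/18 = 0.965972
θ = twist·z/height = 166°·1.75/18 = 16.1389° = 0.281677 rad
cos θ = 0.960591, sin θ = 0.277967 (intermediates below are computed at full precision and shown rounded to 5 d.p.)
v1: (-5,3.5) → rotate → (-5.77584,1.97223) → ×s → (-5.57930,1.90512) → (-5.58,1.91)
v2: (2,-4) → rotate → (3.03305,-3.28643) → ×s → (2.92984,-3.17460) → (2.93,-3.17)
v3: (5,-1.5) → rotate → (5.21990,-0.05105) → ×s → (5.04228,-0.04932) → (5.04,-0.05)
v4: (3,3.5) → rotate → (1.90889,4.19597) → ×s → (1.84393,4.05319) → (1.84,4.05)
v5: (-2,4.5) → rotate → (-3.17203,3.76672) → ×s → (-3.06409,3.63855) → (-3.06,3.64)

Cross-section at z=1.75: (-5.58,1.91) (2.93,-3.17) (5.04,-0.05) (1.84,4.05) (-3.06,3.64)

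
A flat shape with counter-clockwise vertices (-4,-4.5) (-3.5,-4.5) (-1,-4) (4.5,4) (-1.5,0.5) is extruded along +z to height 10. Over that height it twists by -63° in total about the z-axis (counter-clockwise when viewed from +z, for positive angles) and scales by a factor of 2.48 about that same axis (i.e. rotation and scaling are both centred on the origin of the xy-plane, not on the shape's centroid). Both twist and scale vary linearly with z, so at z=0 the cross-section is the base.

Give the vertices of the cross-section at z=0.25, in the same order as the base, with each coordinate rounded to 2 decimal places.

t = z/height = 0.25/10 = 0.025
s = 1 + (scale-1)·z/height = 1 + (2.48-1)·0.25/10 = 1.037000
θ = twist·z/height = -63°·0.25/10 = -1.5750° = -0.027489 rad
cos θ = 0.999622, sin θ = -0.027485 (intermediates below are computed at full precision and shown rounded to 5 d.p.)
v1: (-4,-4.5) → rotate → (-4.12217,-4.38836) → ×s → (-4.27469,-4.55073) → (-4.27,-4.55)
v2: (-3.5,-4.5) → rotate → (-3.62236,-4.40210) → ×s → (-3.75639,-4.56498) → (-3.76,-4.56)
v3: (-1,-4) → rotate → (-1.10956,-3.97100) → ×s → (-1.15062,-4.11793) → (-1.15,-4.12)
v4: (4.5,4) → rotate → (4.60824,3.87480) → ×s → (4.77875,4.01817) → (4.78,4.02)
v5: (-1.5,0.5) → rotate → (-1.48569,0.54104) → ×s → (-1.54066,0.56106) → (-1.54,0.56)

Cross-section at z=0.25: (-4.27,-4.55) (-3.76,-4.56) (-1.15,-4.12) (4.78,4.02) (-1.54,0.56)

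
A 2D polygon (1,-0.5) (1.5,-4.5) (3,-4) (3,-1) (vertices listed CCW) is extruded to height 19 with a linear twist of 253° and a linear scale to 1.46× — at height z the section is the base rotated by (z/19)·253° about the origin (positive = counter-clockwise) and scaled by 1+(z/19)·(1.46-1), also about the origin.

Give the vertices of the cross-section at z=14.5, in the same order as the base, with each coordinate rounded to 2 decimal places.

t = z/height = 14.5/19 = 0.763158
s = 1 + (scale-1)·z/height = 1 + (1.46-1)·14.5/19 = 1.351053
θ = twist·z/height = 253°·14.5/19 = 193.0789° = 3.369863 rad
cos θ = -0.974059, sin θ = -0.226293 (intermediates below are computed at full precision and shown rounded to 5 d.p.)
v1: (1,-0.5) → rotate → (-1.08721,0.26074) → ×s → (-1.46887,0.35227) → (-1.47,0.35)
v2: (1.5,-4.5) → rotate → (-2.47941,4.04383) → ×s → (-3.34981,5.46342) → (-3.35,5.46)
v3: (3,-4) → rotate → (-3.82735,3.21736) → ×s → (-5.17095,4.34682) → (-5.17,4.35)
v4: (3,-1) → rotate → (-3.14847,0.29518) → ×s → (-4.25375,0.39880) → (-4.25,0.40)

Cross-section at z=14.5: (-1.47,0.35) (-3.35,5.46) (-5.17,4.35) (-4.25,0.40)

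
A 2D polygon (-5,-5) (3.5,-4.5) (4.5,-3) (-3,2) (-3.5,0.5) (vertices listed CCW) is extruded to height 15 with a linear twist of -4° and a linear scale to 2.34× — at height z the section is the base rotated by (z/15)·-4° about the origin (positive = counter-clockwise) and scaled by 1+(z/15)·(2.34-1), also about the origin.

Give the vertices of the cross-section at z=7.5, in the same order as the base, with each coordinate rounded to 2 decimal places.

Cross-section at z=7.5: (-8.64,-8.05) (5.58,-7.71) (7.34,-5.27) (-4.89,3.51) (-5.81,1.04)

t = z/height = 7.5/15 = 0.5
s = 1 + (scale-1)·z/height = 1 + (2.34-1)·7.5/15 = 1.670000
θ = twist·z/height = -4°·7.5/15 = -2.0000° = -0.034907 rad
cos θ = 0.999391, sin θ = -0.034899 (intermediates below are computed at full precision and shown rounded to 5 d.p.)
v1: (-5,-5) → rotate → (-5.17145,-4.82246) → ×s → (-8.63632,-8.05350) → (-8.64,-8.05)
v2: (3.5,-4.5) → rotate → (3.34082,-4.61941) → ×s → (5.57917,-7.71441) → (5.58,-7.71)
v3: (4.5,-3) → rotate → (4.39256,-3.15522) → ×s → (7.33558,-5.26922) → (7.34,-5.27)
v4: (-3,2) → rotate → (-2.92837,2.10348) → ×s → (-4.89038,3.51281) → (-4.89,3.51)
v5: (-3.5,0.5) → rotate → (-3.48042,0.62184) → ×s → (-5.81230,1.03848) → (-5.81,1.04)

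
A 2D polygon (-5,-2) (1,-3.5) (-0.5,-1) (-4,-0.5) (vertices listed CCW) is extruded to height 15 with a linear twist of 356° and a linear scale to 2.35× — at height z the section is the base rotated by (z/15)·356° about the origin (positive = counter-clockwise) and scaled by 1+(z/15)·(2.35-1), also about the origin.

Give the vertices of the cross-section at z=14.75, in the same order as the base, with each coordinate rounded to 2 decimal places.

t = z/height = 14.75/15 = 0.983333
s = 1 + (scale-1)·z/height = 1 + (2.35-1)·14.75/15 = 2.327500
θ = twist·z/height = 356°·14.75/15 = 350.0667° = 6.109816 rad
cos θ = 0.985009, sin θ = -0.172502 (intermediates below are computed at full precision and shown rounded to 5 d.p.)
v1: (-5,-2) → rotate → (-5.27005,-1.10751) → ×s → (-12.26604,-2.57772) → (-12.27,-2.58)
v2: (1,-3.5) → rotate → (0.38125,-3.62003) → ×s → (0.88736,-8.42563) → (0.89,-8.43)
v3: (-0.5,-1) → rotate → (-0.66501,-0.89876) → ×s → (-1.54780,-2.09186) → (-1.55,-2.09)
v4: (-4,-0.5) → rotate → (-4.02629,0.19750) → ×s → (-9.37118,0.45969) → (-9.37,0.46)

Cross-section at z=14.75: (-12.27,-2.58) (0.89,-8.43) (-1.55,-2.09) (-9.37,0.46)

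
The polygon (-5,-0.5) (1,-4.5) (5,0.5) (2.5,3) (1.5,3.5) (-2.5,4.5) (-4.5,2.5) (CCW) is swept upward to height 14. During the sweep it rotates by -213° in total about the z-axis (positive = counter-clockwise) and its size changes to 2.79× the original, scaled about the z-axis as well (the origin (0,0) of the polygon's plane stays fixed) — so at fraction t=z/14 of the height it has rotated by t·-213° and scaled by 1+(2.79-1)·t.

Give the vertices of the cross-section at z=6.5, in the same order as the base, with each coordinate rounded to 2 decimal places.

t = z/height = 6.5/14 = 0.464286
s = 1 + (scale-1)·z/height = 1 + (2.79-1)·6.5/14 = 1.831071
θ = twist·z/height = -213°·6.5/14 = -98.8929° = -1.726006 rad
cos θ = -0.154587, sin θ = -0.987979 (intermediates below are computed at full precision and shown rounded to 5 d.p.)
v1: (-5,-0.5) → rotate → (0.27895,5.01719) → ×s → (0.51077,9.18683) → (0.51,9.19)
v2: (1,-4.5) → rotate → (-4.60049,-0.29234) → ×s → (-8.42383,-0.53529) → (-8.42,-0.54)
v3: (5,0.5) → rotate → (-0.27895,-5.01719) → ×s → (-0.51077,-9.18683) → (-0.51,-9.19)
v4: (2.5,3) → rotate → (2.57747,-2.93371) → ×s → (4.71953,-5.37183) → (4.72,-5.37)
v5: (1.5,3.5) → rotate → (3.22605,-2.02302) → ×s → (5.90712,-3.70430) → (5.91,-3.70)
v6: (-2.5,4.5) → rotate → (4.83237,1.77431) → ×s → (8.84842,3.24888) → (8.85,3.25)
v7: (-4.5,2.5) → rotate → (3.16559,4.05944) → ×s → (5.79642,7.43312) → (5.80,7.43)

Cross-section at z=6.5: (0.51,9.19) (-8.42,-0.54) (-0.51,-9.19) (4.72,-5.37) (5.91,-3.70) (8.85,3.25) (5.80,7.43)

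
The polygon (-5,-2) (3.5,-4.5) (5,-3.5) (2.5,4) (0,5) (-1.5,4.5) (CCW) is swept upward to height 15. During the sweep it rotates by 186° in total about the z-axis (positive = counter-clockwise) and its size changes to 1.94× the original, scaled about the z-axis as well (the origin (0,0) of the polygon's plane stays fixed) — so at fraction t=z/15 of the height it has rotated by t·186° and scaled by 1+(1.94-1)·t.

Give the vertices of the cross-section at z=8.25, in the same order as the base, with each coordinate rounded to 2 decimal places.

t = z/height = 8.25/15 = 0.55
s = 1 + (scale-1)·z/height = 1 + (1.94-1)·8.25/15 = 1.517000
θ = twist·z/height = 186°·8.25/15 = 102.3000° = 1.785472 rad
cos θ = -0.213030, sin θ = 0.977046 (intermediates below are computed at full precision and shown rounded to 5 d.p.)
v1: (-5,-2) → rotate → (3.01924,-4.45917) → ×s → (4.58019,-6.76456) → (4.58,-6.76)
v2: (3.5,-4.5) → rotate → (3.65110,4.37830) → ×s → (5.53872,6.64188) → (5.54,6.64)
v3: (5,-3.5) → rotate → (2.35451,5.63083) → ×s → (3.57179,8.54198) → (3.57,8.54)
v4: (2.5,4) → rotate → (-4.44076,1.59049) → ×s → (-6.73663,2.41278) → (-6.74,2.41)
v5: (0,5) → rotate → (-4.88523,-1.06515) → ×s → (-7.41089,-1.61584) → (-7.41,-1.62)
v6: (-1.5,4.5) → rotate → (-4.07716,-2.42421) → ×s → (-6.18505,-3.67752) → (-6.19,-3.68)

Cross-section at z=8.25: (4.58,-6.76) (5.54,6.64) (3.57,8.54) (-6.74,2.41) (-7.41,-1.62) (-6.19,-3.68)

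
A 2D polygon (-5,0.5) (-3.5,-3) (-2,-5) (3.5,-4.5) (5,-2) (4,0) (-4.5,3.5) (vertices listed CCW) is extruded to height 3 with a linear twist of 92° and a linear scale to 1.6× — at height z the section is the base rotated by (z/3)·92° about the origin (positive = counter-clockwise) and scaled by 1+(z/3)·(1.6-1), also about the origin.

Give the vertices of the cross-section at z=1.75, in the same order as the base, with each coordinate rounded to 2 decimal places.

t = z/height = 1.75/3 = 0.583333
s = 1 + (scale-1)·z/height = 1 + (1.6-1)·1.75/3 = 1.350000
θ = twist·z/height = 92°·1.75/3 = 53.6667° = 0.936660 rad
cos θ = 0.592482, sin θ = 0.805584 (intermediates below are computed at full precision and shown rounded to 5 d.p.)
v1: (-5,0.5) → rotate → (-3.36520,-3.73168) → ×s → (-4.54302,-5.03776) → (-4.54,-5.04)
v2: (-3.5,-3) → rotate → (0.34306,-4.59699) → ×s → (0.46314,-6.20594) → (0.46,-6.21)
v3: (-2,-5) → rotate → (2.84295,-4.57358) → ×s → (3.83799,-6.17433) → (3.84,-6.17)
v4: (3.5,-4.5) → rotate → (5.69881,0.15337) → ×s → (7.69340,0.20706) → (7.69,0.21)
v5: (5,-2) → rotate → (4.57358,2.84295) → ×s → (6.17433,3.83799) → (6.17,3.84)
v6: (4,0) → rotate → (2.36993,3.22233) → ×s → (3.19940,4.35015) → (3.20,4.35)
v7: (-4.5,3.5) → rotate → (-5.48571,-1.55144) → ×s → (-7.40571,-2.09444) → (-7.41,-2.09)

Cross-section at z=1.75: (-4.54,-5.04) (0.46,-6.21) (3.84,-6.17) (7.69,0.21) (6.17,3.84) (3.20,4.35) (-7.41,-2.09)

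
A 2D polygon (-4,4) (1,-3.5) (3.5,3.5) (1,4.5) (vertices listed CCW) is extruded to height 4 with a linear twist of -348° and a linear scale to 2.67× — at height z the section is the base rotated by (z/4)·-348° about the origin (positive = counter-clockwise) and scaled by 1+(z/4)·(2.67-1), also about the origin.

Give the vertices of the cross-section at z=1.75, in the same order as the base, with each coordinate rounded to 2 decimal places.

Cross-section at z=1.75: (9.35,-2.90) (-4.35,4.55) (-2.54,-8.18) (2.09,-7.70)

t = z/height = 1.75/4 = 0.4375
s = 1 + (scale-1)·z/height = 1 + (2.67-1)·1.75/4 = 1.730625
θ = twist·z/height = -348°·1.75/4 = -152.2500° = -2.657264 rad
cos θ = -0.884988, sin θ = -0.465615 (intermediates below are computed at full precision and shown rounded to 5 d.p.)
v1: (-4,4) → rotate → (5.40241,-1.67749) → ×s → (9.34954,-2.90311) → (9.35,-2.90)
v2: (1,-3.5) → rotate → (-2.51464,2.63184) → ×s → (-4.35190,4.55473) → (-4.35,4.55)
v3: (3.5,3.5) → rotate → (-1.46781,-4.72711) → ×s → (-2.54022,-8.18085) → (-2.54,-8.18)
v4: (1,4.5) → rotate → (1.21028,-4.44806) → ×s → (2.09454,-7.69792) → (2.09,-7.70)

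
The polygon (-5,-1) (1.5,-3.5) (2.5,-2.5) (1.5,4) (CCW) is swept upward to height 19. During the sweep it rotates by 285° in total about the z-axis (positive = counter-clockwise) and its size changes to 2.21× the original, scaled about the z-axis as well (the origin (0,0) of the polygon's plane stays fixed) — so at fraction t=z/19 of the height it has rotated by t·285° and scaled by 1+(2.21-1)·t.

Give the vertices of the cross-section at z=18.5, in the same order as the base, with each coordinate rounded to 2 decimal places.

Cross-section at z=18.5: (-3.58,10.51) (-7.13,-4.23) (-4.69,-6.11) (9.06,-2.10)

t = z/height = 18.5/19 = 0.973684
s = 1 + (scale-1)·z/height = 1 + (2.21-1)·18.5/19 = 2.178158
θ = twist·z/height = 285°·18.5/19 = 277.5000° = 4.843289 rad
cos θ = 0.130526, sin θ = -0.991445 (intermediates below are computed at full precision and shown rounded to 5 d.p.)
v1: (-5,-1) → rotate → (-1.64408,4.82670) → ×s → (-3.58106,10.51331) → (-3.58,10.51)
v2: (1.5,-3.5) → rotate → (-3.27427,-1.94401) → ×s → (-7.13187,-4.23436) → (-7.13,-4.23)
v3: (2.5,-2.5) → rotate → (-2.15230,-2.80493) → ×s → (-4.68804,-6.10958) → (-4.69,-6.11)
v4: (1.5,4) → rotate → (4.16157,-0.96506) → ×s → (9.06455,-2.10206) → (9.06,-2.10)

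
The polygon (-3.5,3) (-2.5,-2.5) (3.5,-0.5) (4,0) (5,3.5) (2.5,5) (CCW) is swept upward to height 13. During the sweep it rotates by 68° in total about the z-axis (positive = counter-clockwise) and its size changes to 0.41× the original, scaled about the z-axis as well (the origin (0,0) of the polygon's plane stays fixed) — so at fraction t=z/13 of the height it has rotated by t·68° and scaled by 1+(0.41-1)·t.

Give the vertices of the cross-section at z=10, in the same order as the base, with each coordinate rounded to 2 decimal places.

Cross-section at z=10: (-2.47,-0.51) (0.25,-1.92) (1.38,1.35) (1.34,1.73) (0.16,3.33) (-1.33,2.75)

t = z/height = 10/13 = 0.769231
s = 1 + (scale-1)·z/height = 1 + (0.41-1)·10/13 = 0.546154
θ = twist·z/height = 68°·10/13 = 52.3077° = 0.912941 rad
cos θ = 0.611421, sin θ = 0.791306 (intermediates below are computed at full precision and shown rounded to 5 d.p.)
v1: (-3.5,3) → rotate → (-4.51389,-0.93531) → ×s → (-2.46528,-0.51082) → (-2.47,-0.51)
v2: (-2.5,-2.5) → rotate → (0.44971,-3.50682) → ×s → (0.24561,-1.91526) → (0.25,-1.92)
v3: (3.5,-0.5) → rotate → (2.53563,2.46386) → ×s → (1.38484,1.34565) → (1.38,1.35)
v4: (4,0) → rotate → (2.44568,3.16522) → ×s → (1.33572,1.72870) → (1.34,1.73)
v5: (5,3.5) → rotate → (0.28753,6.09650) → ×s → (0.15704,3.32963) → (0.16,3.33)
v6: (2.5,5) → rotate → (-2.42798,5.03537) → ×s → (-1.32605,2.75009) → (-1.33,2.75)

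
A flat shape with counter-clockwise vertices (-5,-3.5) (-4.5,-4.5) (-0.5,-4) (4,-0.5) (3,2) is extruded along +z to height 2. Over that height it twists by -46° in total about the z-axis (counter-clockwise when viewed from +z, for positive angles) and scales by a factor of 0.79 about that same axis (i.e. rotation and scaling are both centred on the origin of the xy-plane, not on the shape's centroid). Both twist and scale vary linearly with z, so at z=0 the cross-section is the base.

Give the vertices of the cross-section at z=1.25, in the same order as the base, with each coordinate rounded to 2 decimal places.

t = z/height = 1.25/2 = 0.625
s = 1 + (scale-1)·z/height = 1 + (0.79-1)·1.25/2 = 0.868750
θ = twist·z/height = -46°·1.25/2 = -28.7500° = -0.501782 rad
cos θ = 0.876727, sin θ = -0.480989 (intermediates below are computed at full precision and shown rounded to 5 d.p.)
v1: (-5,-3.5) → rotate → (-6.06709,-0.66360) → ×s → (-5.27079,-0.57650) → (-5.27,-0.58)
v2: (-4.5,-4.5) → rotate → (-6.10972,-1.78082) → ×s → (-5.30782,-1.54709) → (-5.31,-1.55)
v3: (-0.5,-4) → rotate → (-2.36232,-3.26641) → ×s → (-2.05226,-2.83770) → (-2.05,-2.84)
v4: (4,-0.5) → rotate → (3.26641,-2.36232) → ×s → (2.83770,-2.05226) → (2.84,-2.05)
v5: (3,2) → rotate → (3.59216,0.31049) → ×s → (3.12069,0.26974) → (3.12,0.27)

Cross-section at z=1.25: (-5.27,-0.58) (-5.31,-1.55) (-2.05,-2.84) (2.84,-2.05) (3.12,0.27)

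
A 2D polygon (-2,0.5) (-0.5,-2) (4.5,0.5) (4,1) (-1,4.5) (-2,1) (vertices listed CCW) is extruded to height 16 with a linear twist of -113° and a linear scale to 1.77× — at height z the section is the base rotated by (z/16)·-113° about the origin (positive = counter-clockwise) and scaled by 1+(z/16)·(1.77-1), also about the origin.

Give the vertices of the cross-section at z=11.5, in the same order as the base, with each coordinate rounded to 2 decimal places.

t = z/height = 11.5/16 = 0.71875
s = 1 + (scale-1)·z/height = 1 + (1.77-1)·11.5/16 = 1.553438
θ = twist·z/height = -113°·11.5/16 = -81.2188° = -1.417535 rad
cos θ = 0.152662, sin θ = -0.988278 (intermediates below are computed at full precision and shown rounded to 5 d.p.)
v1: (-2,0.5) → rotate → (0.18881,2.05289) → ×s → (0.29331,3.18903) → (0.29,3.19)
v2: (-0.5,-2) → rotate → (-2.05289,0.18881) → ×s → (-3.18903,0.29331) → (-3.19,0.29)
v3: (4.5,0.5) → rotate → (1.18112,-4.37092) → ×s → (1.83480,-6.78995) → (1.83,-6.79)
v4: (4,1) → rotate → (1.59893,-3.80045) → ×s → (2.48383,-5.90376) → (2.48,-5.90)
v5: (-1,4.5) → rotate → (4.29459,1.67526) → ×s → (6.67138,2.60241) → (6.67,2.60)
v6: (-2,1) → rotate → (0.68295,2.12922) → ×s → (1.06093,3.30761) → (1.06,3.31)

Cross-section at z=11.5: (0.29,3.19) (-3.19,0.29) (1.83,-6.79) (2.48,-5.90) (6.67,2.60) (1.06,3.31)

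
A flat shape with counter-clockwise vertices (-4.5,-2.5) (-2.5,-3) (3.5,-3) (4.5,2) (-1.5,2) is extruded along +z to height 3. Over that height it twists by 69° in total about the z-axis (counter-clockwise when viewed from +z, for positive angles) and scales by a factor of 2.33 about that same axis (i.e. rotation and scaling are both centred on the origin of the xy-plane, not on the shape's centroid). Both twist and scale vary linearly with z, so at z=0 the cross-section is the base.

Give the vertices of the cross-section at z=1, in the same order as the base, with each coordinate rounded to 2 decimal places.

Cross-section at z=1: (-4.57,-5.86) (-1.63,-5.40) (6.34,-2.01) (4.85,5.19) (-3.12,1.81)

t = z/height = 1/3 = 0.333333
s = 1 + (scale-1)·z/height = 1 + (2.33-1)·1/3 = 1.443333
θ = twist·z/height = 69°·1/3 = 23.0000° = 0.401426 rad
cos θ = 0.920505, sin θ = 0.390731 (intermediates below are computed at full precision and shown rounded to 5 d.p.)
v1: (-4.5,-2.5) → rotate → (-3.16544,-4.05955) → ×s → (-4.56879,-5.85929) → (-4.57,-5.86)
v2: (-2.5,-3) → rotate → (-1.12907,-3.73834) → ×s → (-1.62962,-5.39567) → (-1.63,-5.40)
v3: (3.5,-3) → rotate → (4.39396,-1.39396) → ×s → (6.34195,-2.01194) → (6.34,-2.01)
v4: (4.5,2) → rotate → (3.36081,3.59930) → ×s → (4.85077,5.19499) → (4.85,5.19)
v5: (-1.5,2) → rotate → (-2.16222,1.25491) → ×s → (-3.12080,1.81126) → (-3.12,1.81)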